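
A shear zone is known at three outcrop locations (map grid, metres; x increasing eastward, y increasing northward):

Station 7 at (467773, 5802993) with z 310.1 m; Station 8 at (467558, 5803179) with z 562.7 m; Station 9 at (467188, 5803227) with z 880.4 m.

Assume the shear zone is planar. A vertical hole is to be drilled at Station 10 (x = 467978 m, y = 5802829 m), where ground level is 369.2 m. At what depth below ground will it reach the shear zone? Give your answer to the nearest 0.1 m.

294.2 m

Two edge vectors: Station 7→Station 8 = (-215, 186, 252.6), Station 7→Station 9 = (-585, 234, 570.3).
Normal n = (Station 7→Station 8) × (Station 7→Station 9) = (46967.4, -25156.5, 58500).
So ∂z/∂x = −n_x/n_z = −0.802861538 and ∂z/∂y = −n_y/n_z = 0.430025641.
Intercept c from Station 7: 310.1 + 375556.95 − 2495435.78 = −2119568.73.
At (467978, 5802829): z_contact = −375721.54 + 2495365.26 − 2119568.73 = 74.99 m.
Depth below ground = 369.2 − 74.99 = 294.2 m.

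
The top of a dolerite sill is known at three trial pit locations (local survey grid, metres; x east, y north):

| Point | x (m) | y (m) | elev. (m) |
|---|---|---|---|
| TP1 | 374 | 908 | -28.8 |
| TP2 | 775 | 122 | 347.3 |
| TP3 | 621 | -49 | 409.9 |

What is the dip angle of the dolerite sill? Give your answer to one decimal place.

Let the plane be z = a·x + b·y + c.
TP2−TP1: 401a − 786b = 376.1;  TP3−TP1: 247a − 957b = 438.7.
Solving gives a = 0.07969, b = −0.43785.
Gradient magnitude |∇z| = √(a² + b²) = √(0.00635 + 0.19171) = 0.44504.
True dip = arctan(0.44504) = 24.0°, dipping toward N (azimuth ≈ 350°).

24.0°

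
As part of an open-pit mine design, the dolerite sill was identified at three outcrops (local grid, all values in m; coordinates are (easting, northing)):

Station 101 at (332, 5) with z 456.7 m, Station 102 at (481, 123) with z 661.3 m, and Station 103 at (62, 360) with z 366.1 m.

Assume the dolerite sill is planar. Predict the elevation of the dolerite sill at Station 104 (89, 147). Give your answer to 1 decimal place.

Two edge vectors: Station 101→Station 102 = (149, 118, 204.6), Station 101→Station 103 = (-270, 355, -90.6).
Normal n = (Station 101→Station 102) × (Station 101→Station 103) = (-83323.8, -41742.6, 84755).
So ∂z/∂E = −n_x/n_z = 0.98311 and ∂z/∂N = −n_y/n_z = 0.49251.
Intercept c from Station 101: 456.7 − 326.39 − 2.46 = 127.84.
At (89, 147): z = 87.5 + 72.4 + 127.84 = 287.7 m.

287.7 m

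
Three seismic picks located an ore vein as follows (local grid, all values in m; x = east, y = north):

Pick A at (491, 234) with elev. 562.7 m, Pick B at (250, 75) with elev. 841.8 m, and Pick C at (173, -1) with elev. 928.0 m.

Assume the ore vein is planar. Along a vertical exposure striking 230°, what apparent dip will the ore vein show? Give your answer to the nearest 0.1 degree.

Two edge vectors: Pick A→Pick B = (-241, -159, 279.1), Pick A→Pick C = (-318, -235, 365.3).
Normal n = (Pick A→Pick B) × (Pick A→Pick C) = (7505.8, -716.5, 6073).
So ∂z/∂x = −n_x/n_z = −1.23593 and ∂z/∂y = −n_y/n_z = 0.11798.
Unit vector along 230° is (sin 230°, cos 230°) = (-0.7660, -0.6428).
Slope in that direction = a·(-0.7660) + b·(-0.6428) = 0.87094.
Apparent dip = arctan|0.87094| = 41.1° (true dip is 51.2°, so apparent ≤ true as expected).

41.1°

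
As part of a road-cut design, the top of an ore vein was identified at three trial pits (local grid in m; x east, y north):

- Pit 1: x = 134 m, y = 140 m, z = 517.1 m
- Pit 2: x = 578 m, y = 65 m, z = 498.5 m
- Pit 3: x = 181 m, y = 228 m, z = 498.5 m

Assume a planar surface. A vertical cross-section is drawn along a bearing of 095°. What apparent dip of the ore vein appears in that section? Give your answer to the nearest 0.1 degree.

Two edge vectors: Pit 1→Pit 2 = (444, -75, -18.6), Pit 1→Pit 3 = (47, 88, -18.6).
Normal n = (Pit 1→Pit 2) × (Pit 1→Pit 3) = (3031.8, 7384.2, 42597).
So ∂z/∂x = −n_x/n_z = −0.07117 and ∂z/∂y = −n_y/n_z = −0.17335.
Unit vector along 095° is (sin 95°, cos 95°) = (0.9962, -0.0872).
Slope in that direction = a·(0.9962) + b·(-0.0872) = −0.05579.
Apparent dip = arctan|0.05579| = 3.2° (true dip is 10.6°, so apparent ≤ true as expected).

3.2°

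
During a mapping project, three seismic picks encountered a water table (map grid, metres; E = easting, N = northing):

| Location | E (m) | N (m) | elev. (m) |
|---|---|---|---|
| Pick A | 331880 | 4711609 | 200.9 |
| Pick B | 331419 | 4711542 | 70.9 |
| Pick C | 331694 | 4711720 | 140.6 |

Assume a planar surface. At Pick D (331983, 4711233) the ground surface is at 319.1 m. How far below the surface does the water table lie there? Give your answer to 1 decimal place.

66.9 m

Two edge vectors: Pick A→Pick B = (-461, -67, -130), Pick A→Pick C = (-186, 111, -60.3).
Normal n = (Pick A→Pick B) × (Pick A→Pick C) = (18470.1, -3618.3, -63633).
So ∂z/∂E = −n_x/n_z = 0.290259771 and ∂z/∂N = −n_y/n_z = −0.056862006.
Intercept c from Pick A: 200.9 − 96331.41 + 267911.54 = 171781.02.
At (331983, 4711233): z_contact = 96361.31 − 267890.16 + 171781.02 = 252.18 m.
Depth below ground = 319.1 − 252.18 = 66.9 m.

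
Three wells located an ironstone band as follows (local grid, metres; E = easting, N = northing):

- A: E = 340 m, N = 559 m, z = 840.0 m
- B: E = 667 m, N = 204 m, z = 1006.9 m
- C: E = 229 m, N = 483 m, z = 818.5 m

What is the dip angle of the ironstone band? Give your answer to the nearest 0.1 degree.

20.0°

Two edge vectors: A→B = (327, -355, 166.9), A→C = (-111, -76, -21.5).
Normal n = (A→B) × (A→C) = (20316.9, -11495.4, -64257).
So ∂z/∂E = −n_x/n_z = 0.31618 and ∂z/∂N = −n_y/n_z = −0.17890.
Gradient magnitude |∇z| = √(a² + b²) = √(0.09997 + 0.03200) = 0.36328.
True dip = arctan(0.36328) = 20.0°, dipping toward WNW (azimuth ≈ 300°).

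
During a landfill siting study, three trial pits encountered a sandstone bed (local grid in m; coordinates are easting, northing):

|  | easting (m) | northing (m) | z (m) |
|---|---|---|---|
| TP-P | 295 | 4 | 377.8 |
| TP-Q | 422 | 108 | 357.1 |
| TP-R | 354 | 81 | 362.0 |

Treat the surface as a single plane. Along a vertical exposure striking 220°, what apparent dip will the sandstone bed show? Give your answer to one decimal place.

Let the plane be z = a·easting + b·northing + c.
TP-Q−TP-P: 127a + 104b = −20.7;  TP-R−TP-P: 59a + 77b = −15.8.
Solving gives a = 0.01353, b = −0.21556.
Unit vector along 220° is (sin 220°, cos 220°) = (-0.6428, -0.7660).
Slope in that direction = a·(-0.6428) + b·(-0.7660) = 0.15643.
Apparent dip = arctan|0.15643| = 8.9° (true dip is 12.2°, so apparent ≤ true as expected).

8.9°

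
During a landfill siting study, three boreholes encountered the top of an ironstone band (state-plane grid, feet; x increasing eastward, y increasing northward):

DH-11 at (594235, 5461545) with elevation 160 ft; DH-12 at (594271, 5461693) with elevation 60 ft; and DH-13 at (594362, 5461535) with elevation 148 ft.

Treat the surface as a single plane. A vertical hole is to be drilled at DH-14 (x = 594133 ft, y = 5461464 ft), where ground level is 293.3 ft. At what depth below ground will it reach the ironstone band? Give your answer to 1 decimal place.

66.6 ft

Let the plane be z = a·x + b·y + c.
DH-12−DH-11: 36a + 148b = −100;  DH-13−DH-11: 127a − 10b = −12.
Solving gives a = −0.144915431, b = −0.640425976.
Then c = 160 − a·594235 − b·5461545 = 3583989.11.
At (594133, 5461464): z_contact = −86099.04 − 3497663.41 + 3583989.11 = 226.66 ft.
Depth below ground = 293.3 − 226.66 = 66.6 ft.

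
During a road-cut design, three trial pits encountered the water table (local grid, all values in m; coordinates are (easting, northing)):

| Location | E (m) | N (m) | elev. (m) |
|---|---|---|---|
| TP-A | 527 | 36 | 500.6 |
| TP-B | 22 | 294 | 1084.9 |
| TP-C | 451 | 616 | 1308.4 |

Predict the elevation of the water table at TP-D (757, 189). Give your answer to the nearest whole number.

594 m

Let the plane be z = a·E + b·N + c.
TP-B−TP-A: −505a + 258b = 584.3;  TP-C−TP-A: −76a + 580b = 807.8.
Solving gives a = −0.47744, b = 1.33020.
Then c = 500.6 − a·527 − b·36 = 704.33.
At (757, 189): z = −361.4 + 251.4 + 704.33 = 594.3 m.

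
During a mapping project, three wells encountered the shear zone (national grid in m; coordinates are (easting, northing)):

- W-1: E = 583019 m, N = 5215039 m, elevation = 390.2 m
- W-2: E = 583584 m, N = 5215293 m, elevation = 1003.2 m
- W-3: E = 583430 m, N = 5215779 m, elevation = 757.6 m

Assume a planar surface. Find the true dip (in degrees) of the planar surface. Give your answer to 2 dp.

49.17°

Two edge vectors: W-1→W-2 = (565, 254, 613), W-1→W-3 = (411, 740, 367.4).
Normal n = (W-1→W-2) × (W-1→W-3) = (-360300.4, 44362, 313706).
So ∂z/∂E = −n_x/n_z = 1.14853 and ∂z/∂N = −n_y/n_z = −0.14141.
Gradient magnitude |∇z| = √(a² + b²) = √(1.31912 + 0.02000) = 1.15720.
True dip = arctan(1.15720) = 49.17°, dipping toward W (azimuth ≈ 277°).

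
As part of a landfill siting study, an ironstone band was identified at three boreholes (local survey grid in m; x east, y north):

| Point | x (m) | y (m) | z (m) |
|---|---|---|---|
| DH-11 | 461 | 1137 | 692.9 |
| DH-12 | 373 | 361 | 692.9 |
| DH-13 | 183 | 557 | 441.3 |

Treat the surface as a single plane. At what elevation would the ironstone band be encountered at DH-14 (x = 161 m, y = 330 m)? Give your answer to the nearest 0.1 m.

Let the plane be z = a·x + b·y + c.
DH-12−DH-11: −88a − 776b = 0;  DH-13−DH-11: −278a − 580b = −251.6.
Solving gives a = 1.185524, b = −0.134441.
Then c = 692.9 − a·461 − b·1137 = 299.23.
At (161, 330): z = 190.9 − 44.4 + 299.23 = 445.7 m.

445.7 m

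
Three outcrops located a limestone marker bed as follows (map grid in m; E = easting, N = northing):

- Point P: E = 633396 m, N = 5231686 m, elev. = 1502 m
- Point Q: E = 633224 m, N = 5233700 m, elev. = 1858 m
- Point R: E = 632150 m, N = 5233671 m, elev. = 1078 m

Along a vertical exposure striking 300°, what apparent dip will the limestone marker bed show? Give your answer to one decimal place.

Two edge vectors: Point P→Point Q = (-172, 2014, 356), Point P→Point R = (-1246, 1985, -424).
Normal n = (Point P→Point Q) × (Point P→Point R) = (-1560596, -516504, 2168024).
So ∂z/∂E = −n_x/n_z = 0.71982 and ∂z/∂N = −n_y/n_z = 0.23824.
Unit vector along 300° is (sin 300°, cos 300°) = (-0.8660, 0.5000).
Slope in that direction = a·(-0.8660) + b·(0.5000) = −0.50427.
Apparent dip = arctan|0.50427| = 26.8° (true dip is 37.2°, so apparent ≤ true as expected).

26.8°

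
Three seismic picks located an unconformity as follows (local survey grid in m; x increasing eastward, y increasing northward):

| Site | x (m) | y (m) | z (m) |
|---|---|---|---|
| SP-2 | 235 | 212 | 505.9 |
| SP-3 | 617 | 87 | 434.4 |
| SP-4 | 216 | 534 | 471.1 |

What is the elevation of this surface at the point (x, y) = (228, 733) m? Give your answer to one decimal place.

Let the plane be z = a·x + b·y + c.
SP-3−SP-2: 382a − 125b = −71.5;  SP-4−SP-2: −19a + 322b = −34.8.
Solving gives a = −0.22692, b = −0.12146.
Then c = 505.9 − a·235 − b·212 = 584.98.
At (228, 733): z = −51.7 − 89.0 + 584.98 = 444.2 m.

444.2 m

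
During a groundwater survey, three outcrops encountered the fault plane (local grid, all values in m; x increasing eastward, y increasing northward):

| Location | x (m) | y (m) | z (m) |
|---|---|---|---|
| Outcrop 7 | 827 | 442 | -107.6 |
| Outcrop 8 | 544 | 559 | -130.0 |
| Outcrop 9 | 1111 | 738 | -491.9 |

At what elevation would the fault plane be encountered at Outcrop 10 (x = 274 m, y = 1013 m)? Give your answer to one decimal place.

Two edge vectors: Outcrop 7→Outcrop 8 = (-283, 117, -22.4), Outcrop 7→Outcrop 9 = (284, 296, -384.3).
Normal n = (Outcrop 7→Outcrop 8) × (Outcrop 7→Outcrop 9) = (-38332.7, -115118.5, -116996).
So ∂z/∂x = −n_x/n_z = −0.327641 and ∂z/∂y = −n_y/n_z = −0.983952.
Intercept c from Outcrop 7: -107.6 + 270.96 + 434.91 = 598.27.
At (274, 1013): z = −89.8 − 996.7 + 598.27 = -488.3 m.

-488.3 m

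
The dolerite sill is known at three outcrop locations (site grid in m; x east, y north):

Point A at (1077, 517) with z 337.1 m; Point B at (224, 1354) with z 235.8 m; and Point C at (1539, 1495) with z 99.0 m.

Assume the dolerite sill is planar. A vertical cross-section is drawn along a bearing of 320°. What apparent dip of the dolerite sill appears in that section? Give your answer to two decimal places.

5.94°

Two edge vectors: Point A→Point B = (-853, 837, -101.3), Point A→Point C = (462, 978, -238.1).
Normal n = (Point A→Point B) × (Point A→Point C) = (-100218.3, -249899.9, -1220928).
So ∂z/∂x = −n_x/n_z = −0.08208 and ∂z/∂y = −n_y/n_z = −0.20468.
Unit vector along 320° is (sin 320°, cos 320°) = (-0.6428, 0.7660).
Slope in that direction = a·(-0.6428) + b·(0.7660) = −0.10403.
Apparent dip = arctan|0.10403| = 5.94° (true dip is 12.4°, so apparent ≤ true as expected).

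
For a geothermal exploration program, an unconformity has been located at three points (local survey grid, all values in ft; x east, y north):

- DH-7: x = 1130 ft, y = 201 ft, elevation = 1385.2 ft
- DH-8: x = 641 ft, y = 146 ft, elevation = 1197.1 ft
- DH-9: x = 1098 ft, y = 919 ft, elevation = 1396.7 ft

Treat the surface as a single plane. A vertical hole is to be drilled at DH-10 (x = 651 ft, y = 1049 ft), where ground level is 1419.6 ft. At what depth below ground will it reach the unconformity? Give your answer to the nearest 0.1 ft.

188.9 ft

Let the plane be z = a·x + b·y + c.
DH-8−DH-7: −489a − 55b = −188.1;  DH-9−DH-7: −32a + 718b = 11.5.
Solving gives a = 0.380951, b = 0.032995.
Then c = 1385.2 − a·1130 − b·201 = 948.09.
At (651, 1049): z_contact = 248.00 + 34.61 + 948.09 = 1230.70 ft.
Depth below ground = 1419.6 − 1230.70 = 188.9 ft.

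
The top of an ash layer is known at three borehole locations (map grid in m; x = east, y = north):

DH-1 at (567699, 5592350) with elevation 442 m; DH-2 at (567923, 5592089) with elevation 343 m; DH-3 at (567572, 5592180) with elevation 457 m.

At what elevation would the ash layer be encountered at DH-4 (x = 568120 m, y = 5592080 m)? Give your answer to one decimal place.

Two edge vectors: DH-1→DH-2 = (224, -261, -99), DH-1→DH-3 = (-127, -170, 15).
Normal n = (DH-1→DH-2) × (DH-1→DH-3) = (-20745, 9213, -71227).
So ∂z/∂x = −n_x/n_z = −0.291251913 and ∂z/∂y = −n_y/n_z = 0.129347017.
Intercept c from DH-1: 442 + 165343.42 − 723353.79 = −557568.37.
At (568120, 5592080): z = −165466.0 + 723318.9 − 557568.37 = 284.5 m.

284.5 m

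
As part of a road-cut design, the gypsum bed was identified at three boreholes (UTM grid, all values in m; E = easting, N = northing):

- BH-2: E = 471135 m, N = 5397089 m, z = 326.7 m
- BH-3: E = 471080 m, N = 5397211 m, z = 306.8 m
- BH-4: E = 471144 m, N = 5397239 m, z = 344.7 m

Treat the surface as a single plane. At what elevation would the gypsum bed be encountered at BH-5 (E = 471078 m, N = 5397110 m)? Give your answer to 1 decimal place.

Let the plane be z = a·E + b·N + c.
BH-3−BH-2: −55a + 122b = −19.9;  BH-4−BH-2: 9a + 150b = 18.
Solving gives a = 0.554236200, b = 0.086745828.
Then c = 326.7 − a·471135 − b·5397089 = −728968.33.
At (471078, 5397110): z = 261088.5 + 468176.8 − 728968.33 = 296.9 m.

296.9 m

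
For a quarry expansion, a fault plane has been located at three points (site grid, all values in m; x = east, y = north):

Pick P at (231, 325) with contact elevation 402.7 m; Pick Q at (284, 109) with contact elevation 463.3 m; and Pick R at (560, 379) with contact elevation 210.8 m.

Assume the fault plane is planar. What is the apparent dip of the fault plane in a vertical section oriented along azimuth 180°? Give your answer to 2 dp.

Two edge vectors: Pick P→Pick Q = (53, -216, 60.6), Pick P→Pick R = (329, 54, -191.9).
Normal n = (Pick P→Pick Q) × (Pick P→Pick R) = (38178, 30108.1, 73926).
So ∂z/∂x = −n_x/n_z = −0.51644 and ∂z/∂y = −n_y/n_z = −0.40727.
Unit vector along 180° is (sin 180°, cos 180°) = (0.0000, -1.0000).
Slope in that direction = a·(0.0000) + b·(-1.0000) = 0.40727.
Apparent dip = arctan|0.40727| = 22.16° (true dip is 33.3°, so apparent ≤ true as expected).

22.16°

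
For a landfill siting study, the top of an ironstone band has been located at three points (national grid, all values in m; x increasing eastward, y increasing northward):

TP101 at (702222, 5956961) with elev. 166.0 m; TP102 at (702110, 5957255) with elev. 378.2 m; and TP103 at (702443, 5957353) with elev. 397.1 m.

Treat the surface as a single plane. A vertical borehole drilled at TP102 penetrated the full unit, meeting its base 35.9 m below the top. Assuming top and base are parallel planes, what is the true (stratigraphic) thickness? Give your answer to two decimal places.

29.65 m

Two edge vectors: TP101→TP102 = (-112, 294, 212.2), TP101→TP103 = (221, 392, 231.1).
Normal n = (TP101→TP102) × (TP101→TP103) = (-15239, 72779.4, -108878).
So ∂z/∂x = −n_x/n_z = −0.13996 and ∂z/∂y = −n_y/n_z = 0.66845.
|∇z| = √(a²+b²) = 0.68295, so dip δ = arctan(0.68295) = 34.33°.
True thickness = vertical thickness × cos δ = 35.9 × cos 34.33° = 29.65 m.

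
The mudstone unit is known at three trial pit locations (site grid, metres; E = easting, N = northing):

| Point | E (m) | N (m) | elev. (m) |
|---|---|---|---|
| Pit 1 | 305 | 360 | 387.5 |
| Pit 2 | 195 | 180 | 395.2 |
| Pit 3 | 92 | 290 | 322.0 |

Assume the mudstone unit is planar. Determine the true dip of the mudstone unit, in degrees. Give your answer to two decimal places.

Two edge vectors: Pit 1→Pit 2 = (-110, -180, 7.7), Pit 1→Pit 3 = (-213, -70, -65.5).
Normal n = (Pit 1→Pit 2) × (Pit 1→Pit 3) = (12329, -8845.1, -30640).
So ∂z/∂E = −n_x/n_z = 0.40238 and ∂z/∂N = −n_y/n_z = −0.28868.
Gradient magnitude |∇z| = √(a² + b²) = √(0.16191 + 0.08334) = 0.49522.
True dip = arctan(0.49522) = 26.35°, dipping toward NW (azimuth ≈ 306°).

26.35°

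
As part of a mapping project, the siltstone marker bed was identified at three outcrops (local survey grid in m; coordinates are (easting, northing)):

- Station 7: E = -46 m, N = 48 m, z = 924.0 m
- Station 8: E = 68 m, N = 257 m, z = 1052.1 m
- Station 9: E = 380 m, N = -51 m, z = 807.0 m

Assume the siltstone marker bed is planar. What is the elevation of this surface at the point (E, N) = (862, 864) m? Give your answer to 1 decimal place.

Let the plane be z = a·E + b·N + c.
Station 8−Station 7: 114a + 209b = 128.1;  Station 9−Station 7: 426a − 99b = −117.
Solving gives a = −0.11734, b = 0.67692.
Then c = 924 − a·-46 − b·48 = 886.11.
At (862, 864): z = −101.1 + 584.9 + 886.11 = 1369.8 m.

1369.8 m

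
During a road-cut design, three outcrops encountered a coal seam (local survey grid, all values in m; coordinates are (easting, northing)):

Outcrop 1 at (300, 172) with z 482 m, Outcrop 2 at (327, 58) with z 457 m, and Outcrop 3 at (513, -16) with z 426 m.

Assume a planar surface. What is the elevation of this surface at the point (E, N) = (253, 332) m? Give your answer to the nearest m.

518 m

Let the plane be z = a·E + b·N + c.
Outcrop 2−Outcrop 1: 27a − 114b = −25;  Outcrop 3−Outcrop 1: 213a − 188b = −56.
Solving gives a = −0.08768, b = 0.19853.
Then c = 482 − a·300 − b·172 = 474.16.
At (253, 332): z = −22.2 + 65.9 + 474.16 = 517.9 m.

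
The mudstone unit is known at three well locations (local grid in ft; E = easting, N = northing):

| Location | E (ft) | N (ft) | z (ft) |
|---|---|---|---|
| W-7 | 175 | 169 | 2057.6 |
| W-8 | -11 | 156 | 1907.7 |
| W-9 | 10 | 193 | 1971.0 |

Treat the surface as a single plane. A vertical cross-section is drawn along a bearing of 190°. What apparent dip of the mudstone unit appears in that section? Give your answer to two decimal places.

Let the plane be z = a·E + b·N + c.
W-8−W-7: −186a − 13b = −149.9;  W-9−W-7: −165a + 24b = −86.6.
Solving gives a = 0.71469, b = 1.30517.
Unit vector along 190° is (sin 190°, cos 190°) = (-0.1736, -0.9848).
Slope in that direction = a·(-0.1736) + b·(-0.9848) = −1.40945.
Apparent dip = arctan|1.40945| = 54.64° (true dip is 56.1°, so apparent ≤ true as expected).

54.64°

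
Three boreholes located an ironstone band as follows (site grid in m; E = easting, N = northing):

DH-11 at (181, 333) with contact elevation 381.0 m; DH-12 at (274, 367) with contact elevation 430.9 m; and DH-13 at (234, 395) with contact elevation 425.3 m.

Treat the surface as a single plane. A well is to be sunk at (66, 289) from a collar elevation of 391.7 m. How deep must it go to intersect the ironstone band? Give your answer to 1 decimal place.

Let the plane be z = a·E + b·N + c.
DH-12−DH-11: 93a + 34b = 49.9;  DH-13−DH-11: 53a + 62b = 44.3.
Solving gives a = 0.40050, b = 0.37215.
Then c = 381 − a·181 − b·333 = 184.58.
At (66, 289): z_contact = 26.43 + 107.55 + 184.58 = 318.57 m.
Depth below ground = 391.7 − 318.57 = 73.1 m.

73.1 m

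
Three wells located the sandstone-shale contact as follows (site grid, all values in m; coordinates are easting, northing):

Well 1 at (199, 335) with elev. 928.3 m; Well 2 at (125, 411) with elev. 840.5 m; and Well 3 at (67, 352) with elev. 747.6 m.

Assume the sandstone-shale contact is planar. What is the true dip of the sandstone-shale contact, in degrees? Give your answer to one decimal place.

Two edge vectors: Well 1→Well 2 = (-74, 76, -87.8), Well 1→Well 3 = (-132, 17, -180.7).
Normal n = (Well 1→Well 2) × (Well 1→Well 3) = (-12240.6, -1782.2, 8774).
So ∂z/∂easting = −n_x/n_z = 1.39510 and ∂z/∂northing = −n_y/n_z = 0.20312.
Gradient magnitude |∇z| = √(a² + b²) = √(1.94630 + 0.04126) = 1.40981.
True dip = arctan(1.40981) = 54.7°, dipping toward W (azimuth ≈ 262°).

54.7°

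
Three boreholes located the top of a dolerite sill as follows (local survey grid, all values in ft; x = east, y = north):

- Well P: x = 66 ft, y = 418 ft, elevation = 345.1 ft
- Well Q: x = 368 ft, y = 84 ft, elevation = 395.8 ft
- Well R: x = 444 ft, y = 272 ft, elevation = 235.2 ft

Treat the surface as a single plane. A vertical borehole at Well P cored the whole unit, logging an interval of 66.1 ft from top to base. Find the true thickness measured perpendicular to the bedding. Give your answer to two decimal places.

Two edge vectors: Well P→Well Q = (302, -334, 50.7), Well P→Well R = (378, -146, -109.9).
Normal n = (Well P→Well Q) × (Well P→Well R) = (44108.8, 52354.4, 82160).
So ∂z/∂x = −n_x/n_z = −0.53686 and ∂z/∂y = −n_y/n_z = −0.63722.
|∇z| = √(a²+b²) = 0.83323, so dip δ = arctan(0.83323) = 39.80°.
True thickness = vertical thickness × cos δ = 66.1 × cos 39.80° = 50.78 ft.

50.78 ft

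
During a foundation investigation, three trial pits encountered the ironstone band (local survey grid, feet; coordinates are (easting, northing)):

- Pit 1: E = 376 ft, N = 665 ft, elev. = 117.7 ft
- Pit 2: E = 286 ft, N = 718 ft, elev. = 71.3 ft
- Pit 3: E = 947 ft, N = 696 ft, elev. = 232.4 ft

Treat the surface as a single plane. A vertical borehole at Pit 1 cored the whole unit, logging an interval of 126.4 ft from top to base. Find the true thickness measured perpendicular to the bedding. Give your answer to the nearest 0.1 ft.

111.2 ft

Two edge vectors: Pit 1→Pit 2 = (-90, 53, -46.4), Pit 1→Pit 3 = (571, 31, 114.7).
Normal n = (Pit 1→Pit 2) × (Pit 1→Pit 3) = (7517.5, -16171.4, -33053).
So ∂z/∂E = −n_x/n_z = 0.22744 and ∂z/∂N = −n_y/n_z = −0.48926.
|∇z| = √(a²+b²) = 0.53954, so dip δ = arctan(0.53954) = 28.35°.
True thickness = vertical thickness × cos δ = 126.4 × cos 28.35° = 111.2 ft.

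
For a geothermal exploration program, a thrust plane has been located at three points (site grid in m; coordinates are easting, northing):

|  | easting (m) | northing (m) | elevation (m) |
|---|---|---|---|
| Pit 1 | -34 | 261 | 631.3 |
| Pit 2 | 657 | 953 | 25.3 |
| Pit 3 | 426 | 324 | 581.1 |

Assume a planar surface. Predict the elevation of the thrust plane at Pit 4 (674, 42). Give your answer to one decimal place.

834.7 m

Let the plane be z = a·easting + b·northing + c.
Pit 2−Pit 1: 691a + 692b = −606;  Pit 3−Pit 1: 460a + 63b = −50.2.
Solving gives a = 0.01252, b = −0.88822.
Then c = 631.3 − a·-34 − b·261 = 863.55.
At (674, 42): z = 8.4 − 37.3 + 863.55 = 834.7 m.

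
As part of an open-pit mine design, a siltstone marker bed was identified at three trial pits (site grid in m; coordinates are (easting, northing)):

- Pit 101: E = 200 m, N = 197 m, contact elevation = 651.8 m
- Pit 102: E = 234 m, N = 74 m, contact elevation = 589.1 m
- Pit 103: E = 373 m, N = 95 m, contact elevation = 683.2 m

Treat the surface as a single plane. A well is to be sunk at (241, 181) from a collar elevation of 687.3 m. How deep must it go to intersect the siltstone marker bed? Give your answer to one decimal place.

Let the plane be z = a·E + b·N + c.
Pit 102−Pit 101: 34a − 123b = −62.7;  Pit 103−Pit 101: 173a − 102b = 31.4.
Solving gives a = 0.57591, b = 0.66895.
Then c = 651.8 − a·200 − b·197 = 404.83.
At (241, 181): z_contact = 138.80 + 121.08 + 404.83 = 664.71 m.
Depth below ground = 687.3 − 664.71 = 22.6 m.

22.6 m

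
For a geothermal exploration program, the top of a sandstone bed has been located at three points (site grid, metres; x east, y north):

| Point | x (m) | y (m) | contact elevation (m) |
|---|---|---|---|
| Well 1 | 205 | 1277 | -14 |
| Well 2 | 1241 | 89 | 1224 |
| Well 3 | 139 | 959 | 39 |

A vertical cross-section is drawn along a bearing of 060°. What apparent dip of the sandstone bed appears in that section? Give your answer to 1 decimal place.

Let the plane be z = a·x + b·y + c.
Well 2−Well 1: 1036a − 1188b = 1238;  Well 3−Well 1: −66a − 318b = 53.
Solving gives a = 0.81087, b = −0.33496.
Unit vector along 060° is (sin 60°, cos 60°) = (0.8660, 0.5000).
Slope in that direction = a·(0.8660) + b·(0.5000) = 0.53476.
Apparent dip = arctan|0.53476| = 28.1° (true dip is 41.3°, so apparent ≤ true as expected).

28.1°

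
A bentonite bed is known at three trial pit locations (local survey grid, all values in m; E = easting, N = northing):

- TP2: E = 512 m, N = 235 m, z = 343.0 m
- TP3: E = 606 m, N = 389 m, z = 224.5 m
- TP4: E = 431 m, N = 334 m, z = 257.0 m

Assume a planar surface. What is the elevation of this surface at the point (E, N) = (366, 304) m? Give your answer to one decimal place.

Let the plane be z = a·E + b·N + c.
TP3−TP2: 94a + 154b = −118.5;  TP4−TP2: −81a + 99b = −86.
Solving gives a = 0.06944, b = −0.81187.
Then c = 343 − a·512 − b·235 = 498.23.
At (366, 304): z = 25.4 − 246.8 + 498.23 = 276.8 m.

276.8 m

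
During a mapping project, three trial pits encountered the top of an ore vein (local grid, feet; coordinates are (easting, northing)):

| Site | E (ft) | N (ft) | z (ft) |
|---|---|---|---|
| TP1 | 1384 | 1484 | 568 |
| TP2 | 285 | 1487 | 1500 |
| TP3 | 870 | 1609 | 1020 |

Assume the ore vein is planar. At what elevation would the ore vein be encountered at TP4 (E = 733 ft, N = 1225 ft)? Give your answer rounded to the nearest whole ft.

1086 ft

Let the plane be z = a·E + b·N + c.
TP2−TP1: −1099a + 3b = 932;  TP3−TP1: −514a + 125b = 452.
Solving gives a = −0.84769, b = 0.13031.
Then c = 568 − a·1384 − b·1484 = 1547.82.
At (733, 1225): z = −621.4 + 159.6 + 1547.82 = 1086.1 ft.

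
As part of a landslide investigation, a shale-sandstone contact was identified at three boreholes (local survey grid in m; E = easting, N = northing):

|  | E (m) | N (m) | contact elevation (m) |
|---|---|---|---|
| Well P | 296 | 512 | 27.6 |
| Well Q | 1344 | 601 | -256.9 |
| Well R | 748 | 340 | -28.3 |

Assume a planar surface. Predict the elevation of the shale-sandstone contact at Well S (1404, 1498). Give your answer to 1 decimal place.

-556.4 m

Let the plane be z = a·E + b·N + c.
Well Q−Well P: 1048a + 89b = −284.5;  Well R−Well P: 452a − 172b = −55.9.
Solving gives a = −0.244503, b = −0.317532.
Then c = 27.6 − a·296 − b·512 = 262.55.
At (1404, 1498): z = −343.3 − 475.7 + 262.55 = -556.4 m.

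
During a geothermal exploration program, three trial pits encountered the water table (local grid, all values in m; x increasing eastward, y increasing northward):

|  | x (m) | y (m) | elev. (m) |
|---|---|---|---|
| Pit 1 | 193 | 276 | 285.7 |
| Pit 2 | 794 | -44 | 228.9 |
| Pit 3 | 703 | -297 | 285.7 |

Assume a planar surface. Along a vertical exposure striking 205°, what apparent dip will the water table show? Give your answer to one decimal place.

Let the plane be z = a·x + b·y + c.
Pit 2−Pit 1: 601a − 320b = −56.8;  Pit 3−Pit 1: 510a − 573b = 0.
Solving gives a = −0.17964, b = −0.15989.
Unit vector along 205° is (sin 205°, cos 205°) = (-0.4226, -0.9063).
Slope in that direction = a·(-0.4226) + b·(-0.9063) = 0.22083.
Apparent dip = arctan|0.22083| = 12.5° (true dip is 13.5°, so apparent ≤ true as expected).

12.5°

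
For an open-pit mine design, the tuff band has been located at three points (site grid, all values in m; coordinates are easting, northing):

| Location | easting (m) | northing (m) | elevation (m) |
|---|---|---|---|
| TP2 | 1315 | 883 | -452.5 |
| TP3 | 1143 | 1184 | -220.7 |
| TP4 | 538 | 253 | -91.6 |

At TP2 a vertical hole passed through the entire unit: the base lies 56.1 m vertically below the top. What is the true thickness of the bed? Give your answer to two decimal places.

43.38 m

Two edge vectors: TP2→TP3 = (-172, 301, 231.8), TP2→TP4 = (-777, -630, 360.9).
Normal n = (TP2→TP3) × (TP2→TP4) = (254664.9, -118033.8, 342237).
So ∂z/∂easting = −n_x/n_z = −0.74412 and ∂z/∂northing = −n_y/n_z = 0.34489.
|∇z| = √(a²+b²) = 0.82016, so dip δ = arctan(0.82016) = 39.36°.
True thickness = vertical thickness × cos δ = 56.1 × cos 39.36° = 43.38 m.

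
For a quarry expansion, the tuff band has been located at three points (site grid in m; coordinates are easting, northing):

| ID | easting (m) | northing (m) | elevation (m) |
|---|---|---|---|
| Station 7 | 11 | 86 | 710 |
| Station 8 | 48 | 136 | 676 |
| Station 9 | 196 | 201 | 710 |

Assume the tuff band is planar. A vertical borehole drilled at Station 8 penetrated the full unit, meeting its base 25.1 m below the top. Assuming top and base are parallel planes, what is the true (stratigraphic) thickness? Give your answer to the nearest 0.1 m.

14.0 m

Two edge vectors: Station 7→Station 8 = (37, 50, -34), Station 7→Station 9 = (185, 115, 0).
Normal n = (Station 7→Station 8) × (Station 7→Station 9) = (3910, -6290, -4995).
So ∂z/∂easting = −n_x/n_z = 0.78278 and ∂z/∂northing = −n_y/n_z = −1.25926.
|∇z| = √(a²+b²) = 1.48273, so dip δ = arctan(1.48273) = 56.00°.
True thickness = vertical thickness × cos δ = 25.1 × cos 56.00° = 14.0 m.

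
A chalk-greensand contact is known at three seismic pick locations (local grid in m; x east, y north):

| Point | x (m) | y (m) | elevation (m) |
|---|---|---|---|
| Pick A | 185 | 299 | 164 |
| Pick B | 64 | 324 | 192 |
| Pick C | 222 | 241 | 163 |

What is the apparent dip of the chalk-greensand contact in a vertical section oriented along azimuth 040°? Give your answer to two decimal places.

15.84°

Let the plane be z = a·x + b·y + c.
Pick B−Pick A: −121a + 25b = 28;  Pick C−Pick A: 37a − 58b = −1.
Solving gives a = −0.26243, b = −0.15017.
Unit vector along 040° is (sin 40°, cos 40°) = (0.6428, 0.7660).
Slope in that direction = a·(0.6428) + b·(0.7660) = −0.28373.
Apparent dip = arctan|0.28373| = 15.84° (true dip is 16.8°, so apparent ≤ true as expected).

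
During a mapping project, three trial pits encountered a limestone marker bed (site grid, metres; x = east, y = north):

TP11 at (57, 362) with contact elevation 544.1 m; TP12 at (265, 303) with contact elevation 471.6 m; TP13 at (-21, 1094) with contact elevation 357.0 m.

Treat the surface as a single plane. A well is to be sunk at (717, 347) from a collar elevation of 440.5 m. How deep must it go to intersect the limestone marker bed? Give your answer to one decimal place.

178.4 m

Two edge vectors: TP11→TP12 = (208, -59, -72.5), TP11→TP13 = (-78, 732, -187.1).
Normal n = (TP11→TP12) × (TP11→TP13) = (64108.9, 44571.8, 147654).
So ∂z/∂x = −n_x/n_z = −0.434183 and ∂z/∂y = −n_y/n_z = −0.301867.
Intercept c from TP11: 544.1 + 24.75 + 109.28 = 678.12.
At (717, 347): z_contact = −311.31 − 104.75 + 678.12 = 262.07 m.
Depth below ground = 440.5 − 262.07 = 178.4 m.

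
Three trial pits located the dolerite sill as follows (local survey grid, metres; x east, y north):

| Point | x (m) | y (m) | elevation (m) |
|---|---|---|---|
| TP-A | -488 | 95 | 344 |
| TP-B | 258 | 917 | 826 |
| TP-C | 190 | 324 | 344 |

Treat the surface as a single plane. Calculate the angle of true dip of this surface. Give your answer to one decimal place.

41.7°

Two edge vectors: TP-A→TP-B = (746, 822, 482), TP-A→TP-C = (678, 229, 0).
Normal n = (TP-A→TP-B) × (TP-A→TP-C) = (-110378, 326796, -386482).
So ∂z/∂x = −n_x/n_z = −0.28560 and ∂z/∂y = −n_y/n_z = 0.84557.
Gradient magnitude |∇z| = √(a² + b²) = √(0.08157 + 0.71498) = 0.89249.
True dip = arctan(0.89249) = 41.7°, dipping toward SSE (azimuth ≈ 161°).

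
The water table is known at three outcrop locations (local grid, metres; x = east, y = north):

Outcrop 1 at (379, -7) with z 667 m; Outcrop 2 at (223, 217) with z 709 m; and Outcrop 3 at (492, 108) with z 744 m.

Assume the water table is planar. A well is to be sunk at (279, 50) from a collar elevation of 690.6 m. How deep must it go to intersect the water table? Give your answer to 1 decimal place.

Two edge vectors: Outcrop 1→Outcrop 2 = (-156, 224, 42), Outcrop 1→Outcrop 3 = (113, 115, 77).
Normal n = (Outcrop 1→Outcrop 2) × (Outcrop 1→Outcrop 3) = (12418, 16758, -43252).
So ∂z/∂x = −n_x/n_z = 0.28711 and ∂z/∂y = −n_y/n_z = 0.38745.
Intercept c from Outcrop 1: 667 − 108.81 + 2.71 = 560.90.
At (279, 50): z_contact = 80.10 + 19.37 + 560.90 = 660.37 m.
Depth below ground = 690.6 − 660.37 = 30.2 m.

30.2 m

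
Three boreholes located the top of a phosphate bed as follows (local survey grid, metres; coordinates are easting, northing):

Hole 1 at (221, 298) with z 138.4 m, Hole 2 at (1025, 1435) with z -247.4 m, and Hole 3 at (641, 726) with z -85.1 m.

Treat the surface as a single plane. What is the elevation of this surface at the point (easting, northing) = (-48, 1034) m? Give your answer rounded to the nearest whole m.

415 m

Two edge vectors: Hole 1→Hole 2 = (804, 1137, -385.8), Hole 1→Hole 3 = (420, 428, -223.5).
Normal n = (Hole 1→Hole 2) × (Hole 1→Hole 3) = (-88997.1, 17658, -133428).
So ∂z/∂easting = −n_x/n_z = −0.66700 and ∂z/∂northing = −n_y/n_z = 0.13234.
Intercept c from Hole 1: 138.4 + 147.41 − 39.44 = 246.37.
At (-48, 1034): z = 32.0 + 136.8 + 246.37 = 415.2 m.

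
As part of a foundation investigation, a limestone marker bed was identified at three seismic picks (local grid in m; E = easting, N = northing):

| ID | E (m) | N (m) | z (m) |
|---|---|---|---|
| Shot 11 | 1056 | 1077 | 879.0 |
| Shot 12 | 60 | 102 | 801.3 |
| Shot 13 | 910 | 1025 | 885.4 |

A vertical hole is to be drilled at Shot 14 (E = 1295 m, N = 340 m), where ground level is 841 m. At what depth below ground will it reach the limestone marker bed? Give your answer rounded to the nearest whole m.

Let the plane be z = a·E + b·N + c.
Shot 12−Shot 11: −996a − 975b = −77.7;  Shot 13−Shot 11: −146a − 52b = 6.4.
Solving gives a = −0.11352, b = 0.19566.
Then c = 879 − a·1056 − b·1077 = 788.15.
At (1295, 340): z_contact = −147.0 + 66.5 + 788.15 = 707.7 m.
Depth below ground = 841 − 707.7 = 133 m.

133 m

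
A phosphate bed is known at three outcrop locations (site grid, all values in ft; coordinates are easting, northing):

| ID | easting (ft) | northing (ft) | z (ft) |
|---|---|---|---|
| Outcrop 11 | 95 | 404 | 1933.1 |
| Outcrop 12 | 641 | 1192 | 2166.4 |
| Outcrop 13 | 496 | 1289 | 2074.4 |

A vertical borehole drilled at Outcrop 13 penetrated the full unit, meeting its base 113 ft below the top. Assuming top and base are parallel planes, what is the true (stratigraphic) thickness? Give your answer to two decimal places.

Two edge vectors: Outcrop 11→Outcrop 12 = (546, 788, 233.3), Outcrop 11→Outcrop 13 = (401, 885, 141.3).
Normal n = (Outcrop 11→Outcrop 12) × (Outcrop 11→Outcrop 13) = (-95126.1, 16403.5, 167222).
So ∂z/∂easting = −n_x/n_z = 0.56886 and ∂z/∂northing = −n_y/n_z = −0.09809.
|∇z| = √(a²+b²) = 0.57726, so dip δ = arctan(0.57726) = 30.00°.
True thickness = vertical thickness × cos δ = 113 × cos 30.00° = 97.86 ft.

97.86 ft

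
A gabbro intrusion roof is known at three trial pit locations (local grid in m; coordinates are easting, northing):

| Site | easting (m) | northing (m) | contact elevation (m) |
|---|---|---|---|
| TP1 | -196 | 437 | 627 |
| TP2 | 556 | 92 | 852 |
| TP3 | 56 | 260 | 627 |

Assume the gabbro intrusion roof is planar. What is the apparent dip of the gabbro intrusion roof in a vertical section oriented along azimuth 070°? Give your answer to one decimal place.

Let the plane be z = a·easting + b·northing + c.
TP2−TP1: 752a − 345b = 225;  TP3−TP1: 252a − 177b = 0.
Solving gives a = 0.86269, b = 1.22823.
Unit vector along 070° is (sin 70°, cos 70°) = (0.9397, 0.3420).
Slope in that direction = a·(0.9397) + b·(0.3420) = 1.23074.
Apparent dip = arctan|1.23074| = 50.9° (true dip is 56.3°, so apparent ≤ true as expected).

50.9°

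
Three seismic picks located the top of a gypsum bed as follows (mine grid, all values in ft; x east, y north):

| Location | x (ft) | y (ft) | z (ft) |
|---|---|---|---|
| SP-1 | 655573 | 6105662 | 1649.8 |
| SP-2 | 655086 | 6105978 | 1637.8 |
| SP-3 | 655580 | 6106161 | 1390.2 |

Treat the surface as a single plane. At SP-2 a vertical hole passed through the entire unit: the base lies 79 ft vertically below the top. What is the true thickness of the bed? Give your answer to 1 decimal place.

67.7 ft

Let the plane be z = a·x + b·y + c.
SP-2−SP-1: −487a + 316b = −12;  SP-3−SP-1: 7a + 499b = −259.6.
Solving gives a = −0.31011, b = −0.51589.
|∇z| = √(a²+b²) = 0.60192, so dip δ = arctan(0.60192) = 31.04°.
True thickness = vertical thickness × cos δ = 79 × cos 31.04° = 67.7 ft.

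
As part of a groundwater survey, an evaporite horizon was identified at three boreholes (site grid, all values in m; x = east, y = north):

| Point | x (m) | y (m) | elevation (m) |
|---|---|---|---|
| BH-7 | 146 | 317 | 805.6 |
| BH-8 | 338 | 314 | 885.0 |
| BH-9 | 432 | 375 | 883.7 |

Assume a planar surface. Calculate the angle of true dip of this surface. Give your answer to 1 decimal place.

Let the plane be z = a·x + b·y + c.
BH-8−BH-7: 192a − 3b = 79.4;  BH-9−BH-7: 286a + 58b = 78.1.
Solving gives a = 0.40349, b = −0.64309.
Gradient magnitude |∇z| = √(a² + b²) = √(0.16281 + 0.41356) = 0.75919.
True dip = arctan(0.75919) = 37.2°, dipping toward NNW (azimuth ≈ 328°).

37.2°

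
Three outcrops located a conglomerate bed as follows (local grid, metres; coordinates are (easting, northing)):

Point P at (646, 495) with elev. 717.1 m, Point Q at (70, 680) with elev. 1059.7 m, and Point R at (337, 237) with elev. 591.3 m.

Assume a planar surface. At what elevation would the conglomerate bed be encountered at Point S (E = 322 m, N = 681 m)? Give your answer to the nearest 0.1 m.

980.8 m

Two edge vectors: Point P→Point Q = (-576, 185, 342.6), Point P→Point R = (-309, -258, -125.8).
Normal n = (Point P→Point Q) × (Point P→Point R) = (65117.8, -178324.2, 205773).
So ∂z/∂E = −n_x/n_z = −0.31645 and ∂z/∂N = −n_y/n_z = 0.86661.
Intercept c from Point P: 717.1 + 204.43 − 428.97 = 492.56.
At (322, 681): z = −101.9 + 590.2 + 492.56 = 980.8 m.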